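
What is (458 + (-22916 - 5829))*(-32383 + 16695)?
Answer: 443766456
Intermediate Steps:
(458 + (-22916 - 5829))*(-32383 + 16695) = (458 - 28745)*(-15688) = -28287*(-15688) = 443766456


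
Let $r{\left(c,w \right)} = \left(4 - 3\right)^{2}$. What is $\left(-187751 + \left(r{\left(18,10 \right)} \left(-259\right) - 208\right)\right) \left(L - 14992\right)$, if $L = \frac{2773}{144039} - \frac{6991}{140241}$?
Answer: $\frac{6333360399739379528}{2244463711} \approx 2.8218 \cdot 10^{9}$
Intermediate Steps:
$r{\left(c,w \right)} = 1$ ($r{\left(c,w \right)} = 1^{2} = 1$)
$L = - \frac{68676484}{2244463711}$ ($L = 2773 \cdot \frac{1}{144039} - \frac{6991}{140241} = \frac{2773}{144039} - \frac{6991}{140241} = - \frac{68676484}{2244463711} \approx -0.030598$)
$\left(-187751 + \left(r{\left(18,10 \right)} \left(-259\right) - 208\right)\right) \left(L - 14992\right) = \left(-187751 + \left(1 \left(-259\right) - 208\right)\right) \left(- \frac{68676484}{2244463711} - 14992\right) = \left(-187751 - 467\right) \left(- \frac{33649068631796}{2244463711}\right) = \left(-188218\right) \left(- \frac{33649068631796}{2244463711}\right) = \frac{6333360399739379528}{2244463711}$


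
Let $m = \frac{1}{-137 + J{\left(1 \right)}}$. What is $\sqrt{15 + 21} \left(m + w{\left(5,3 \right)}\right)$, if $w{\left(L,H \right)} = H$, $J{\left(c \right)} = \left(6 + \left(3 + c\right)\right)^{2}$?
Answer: $\frac{660}{37} \approx 17.838$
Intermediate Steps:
$J{\left(c \right)} = \left(9 + c\right)^{2}$
$m = - \frac{1}{37}$ ($m = \frac{1}{-137 + \left(9 + 1\right)^{2}} = \frac{1}{-137 + 10^{2}} = \frac{1}{-137 + 100} = \frac{1}{-37} = - \frac{1}{37} \approx -0.027027$)
$\sqrt{15 + 21} \left(m + w{\left(5,3 \right)}\right) = \sqrt{15 + 21} \left(- \frac{1}{37} + 3\right) = \sqrt{36} \cdot \frac{110}{37} = 6 \cdot \frac{110}{37} = \frac{660}{37}$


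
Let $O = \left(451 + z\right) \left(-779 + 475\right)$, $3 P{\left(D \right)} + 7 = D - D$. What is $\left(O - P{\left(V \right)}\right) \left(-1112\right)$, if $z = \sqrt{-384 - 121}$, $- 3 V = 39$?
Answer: $\frac{457371160}{3} + 338048 i \sqrt{505} \approx 1.5246 \cdot 10^{8} + 7.5967 \cdot 10^{6} i$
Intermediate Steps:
$V = -13$ ($V = \left(- \frac{1}{3}\right) 39 = -13$)
$z = i \sqrt{505}$ ($z = \sqrt{-505} = i \sqrt{505} \approx 22.472 i$)
$P{\left(D \right)} = - \frac{7}{3}$ ($P{\left(D \right)} = - \frac{7}{3} + \frac{D - D}{3} = - \frac{7}{3} + \frac{1}{3} \cdot 0 = - \frac{7}{3} + 0 = - \frac{7}{3}$)
$O = -137104 - 304 i \sqrt{505}$ ($O = \left(451 + i \sqrt{505}\right) \left(-779 + 475\right) = \left(451 + i \sqrt{505}\right) \left(-304\right) = -137104 - 304 i \sqrt{505} \approx -1.371 \cdot 10^{5} - 6831.5 i$)
$\left(O - P{\left(V \right)}\right) \left(-1112\right) = \left(\left(-137104 - 304 i \sqrt{505}\right) - - \frac{7}{3}\right) \left(-1112\right) = \left(\left(-137104 - 304 i \sqrt{505}\right) + \frac{7}{3}\right) \left(-1112\right) = \left(- \frac{411305}{3} - 304 i \sqrt{505}\right) \left(-1112\right) = \frac{457371160}{3} + 338048 i \sqrt{505}$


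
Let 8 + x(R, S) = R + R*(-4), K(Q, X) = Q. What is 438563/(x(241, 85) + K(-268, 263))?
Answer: -438563/999 ≈ -439.00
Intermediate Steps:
x(R, S) = -8 - 3*R (x(R, S) = -8 + (R + R*(-4)) = -8 + (R - 4*R) = -8 - 3*R)
438563/(x(241, 85) + K(-268, 263)) = 438563/((-8 - 3*241) - 268) = 438563/((-8 - 723) - 268) = 438563/(-731 - 268) = 438563/(-999) = 438563*(-1/999) = -438563/999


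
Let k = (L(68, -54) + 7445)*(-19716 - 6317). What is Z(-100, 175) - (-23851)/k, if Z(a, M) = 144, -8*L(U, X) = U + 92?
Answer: 27834459749/193295025 ≈ 144.00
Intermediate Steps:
L(U, X) = -23/2 - U/8 (L(U, X) = -(U + 92)/8 = -(92 + U)/8 = -23/2 - U/8)
k = -193295025 (k = ((-23/2 - ⅛*68) + 7445)*(-19716 - 6317) = ((-23/2 - 17/2) + 7445)*(-26033) = (-20 + 7445)*(-26033) = 7425*(-26033) = -193295025)
Z(-100, 175) - (-23851)/k = 144 - (-23851)/(-193295025) = 144 - (-23851)*(-1)/193295025 = 144 - 1*23851/193295025 = 144 - 23851/193295025 = 27834459749/193295025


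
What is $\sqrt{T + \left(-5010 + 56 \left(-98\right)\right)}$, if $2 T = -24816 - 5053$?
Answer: $\frac{i \sqrt{101730}}{2} \approx 159.48 i$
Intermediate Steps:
$T = - \frac{29869}{2}$ ($T = \frac{-24816 - 5053}{2} = \frac{1}{2} \left(-29869\right) = - \frac{29869}{2} \approx -14935.0$)
$\sqrt{T + \left(-5010 + 56 \left(-98\right)\right)} = \sqrt{- \frac{29869}{2} + \left(-5010 + 56 \left(-98\right)\right)} = \sqrt{- \frac{29869}{2} - 10498} = \sqrt{- \frac{50865}{2}} = \frac{i \sqrt{101730}}{2}$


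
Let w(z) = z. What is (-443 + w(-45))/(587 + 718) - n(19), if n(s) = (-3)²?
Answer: -12233/1305 ≈ -9.3739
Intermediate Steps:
n(s) = 9
(-443 + w(-45))/(587 + 718) - n(19) = (-443 - 45)/(587 + 718) - 1*9 = -488/1305 - 9 = -12233/1305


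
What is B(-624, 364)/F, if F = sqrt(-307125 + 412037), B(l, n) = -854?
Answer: -427*sqrt(6557)/13114 ≈ -2.6366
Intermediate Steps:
F = 4*sqrt(6557) (F = sqrt(104912) = 4*sqrt(6557) ≈ 323.90)
B(-624, 364)/F = -854*sqrt(6557)/26228 = -427*sqrt(6557)/13114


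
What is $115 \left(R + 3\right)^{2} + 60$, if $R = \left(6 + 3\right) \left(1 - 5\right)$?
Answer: $125295$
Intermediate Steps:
$R = -36$ ($R = 9 \left(-4\right) = -36$)
$115 \left(R + 3\right)^{2} + 60 = 115 \left(-36 + 3\right)^{2} + 60 = 115 \left(-33\right)^{2} + 60 = 115 \cdot 1089 + 60 = 125235 + 60 = 125295$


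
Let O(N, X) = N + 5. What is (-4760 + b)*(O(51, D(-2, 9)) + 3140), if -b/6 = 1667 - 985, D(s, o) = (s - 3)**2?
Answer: -28290992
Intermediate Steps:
D(s, o) = (-3 + s)**2
b = -4092 (b = -6*(1667 - 985) = -6*682 = -4092)
O(N, X) = 5 + N
(-4760 + b)*(O(51, D(-2, 9)) + 3140) = (-4760 - 4092)*((5 + 51) + 3140) = -8852*(56 + 3140) = -8852*3196 = -28290992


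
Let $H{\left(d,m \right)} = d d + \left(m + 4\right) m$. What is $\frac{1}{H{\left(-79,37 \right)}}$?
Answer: $\frac{1}{7758} \approx 0.0001289$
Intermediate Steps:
$H{\left(d,m \right)} = d^{2} + m \left(4 + m\right)$ ($H{\left(d,m \right)} = d^{2} + \left(4 + m\right) m = d^{2} + m \left(4 + m\right)$)
$\frac{1}{H{\left(-79,37 \right)}} = \frac{1}{\left(-79\right)^{2} + 37^{2} + 4 \cdot 37} = \frac{1}{6241 + 1369 + 148} = \frac{1}{7758}$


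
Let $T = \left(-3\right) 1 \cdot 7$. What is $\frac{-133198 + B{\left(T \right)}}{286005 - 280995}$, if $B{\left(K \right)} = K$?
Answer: $- \frac{133219}{5010} \approx -26.591$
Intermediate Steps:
$T = -21$ ($T = \left(-3\right) 7 = -21$)
$\frac{-133198 + B{\left(T \right)}}{286005 - 280995} = \frac{-133198 - 21}{286005 - 280995} = - \frac{133219}{5010}$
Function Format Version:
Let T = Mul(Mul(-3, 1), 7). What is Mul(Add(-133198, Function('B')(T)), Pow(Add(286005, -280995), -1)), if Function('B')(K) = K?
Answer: Rational(-133219, 5010) ≈ -26.591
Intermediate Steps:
T = -21 (T = Mul(-3, 7) = -21)
Mul(Add(-133198, Function('B')(T)), Pow(Add(286005, -280995), -1)) = Mul(Add(-133198, -21), Pow(Add(286005, -280995), -1)) = Mul(-133219, Pow(5010, -1)) = Mul(-133219, Rational(1, 5010)) = Rational(-133219, 5010)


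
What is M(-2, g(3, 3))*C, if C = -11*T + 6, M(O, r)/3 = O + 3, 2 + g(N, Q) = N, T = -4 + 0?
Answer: 150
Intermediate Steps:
T = -4
g(N, Q) = -2 + N
M(O, r) = 9 + 3*O (M(O, r) = 3*(O + 3) = 3*(3 + O) = 9 + 3*O)
C = 50 (C = -11*(-4) + 6 = 44 + 6 = 50)
M(-2, g(3, 3))*C = (9 + 3*(-2))*50 = (9 - 6)*50 = 3*50 = 150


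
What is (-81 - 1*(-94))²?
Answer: 169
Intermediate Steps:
(-81 - 1*(-94))² = (-81 + 94)² = 13² = 169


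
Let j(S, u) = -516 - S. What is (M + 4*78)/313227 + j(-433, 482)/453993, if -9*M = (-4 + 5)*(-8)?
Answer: 348154573/426608596233 ≈ 0.00081610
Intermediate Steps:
M = 8/9 (M = -(-4 + 5)*(-8)/9 = -(-8)/9 = -⅑*(-8) = 8/9 ≈ 0.88889)
(M + 4*78)/313227 + j(-433, 482)/453993 = (8/9 + 4*78)/313227 + (-516 - 1*(-433))/453993 = (8/9 + 312)*(1/313227) + (-516 + 433)*(1/453993) = (2816/9)*(1/313227) - 83*1/453993 = 2816/2819043 - 83/453993 = 348154573/426608596233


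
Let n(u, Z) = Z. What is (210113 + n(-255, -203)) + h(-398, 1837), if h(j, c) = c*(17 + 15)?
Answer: 268694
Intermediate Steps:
h(j, c) = 32*c (h(j, c) = c*32 = 32*c)
(210113 + n(-255, -203)) + h(-398, 1837) = (210113 - 203) + 32*1837 = 209910 + 58784 = 268694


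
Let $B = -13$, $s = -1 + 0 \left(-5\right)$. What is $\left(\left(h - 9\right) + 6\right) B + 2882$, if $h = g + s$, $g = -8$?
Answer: $3038$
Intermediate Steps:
$s = -1$ ($s = -1 + 0 = -1$)
$h = -9$ ($h = -8 - 1 = -9$)
$\left(\left(h - 9\right) + 6\right) B + 2882 = \left(\left(-9 - 9\right) + 6\right) \left(-13\right) + 2882 = \left(-18 + 6\right) \left(-13\right) + 2882 = \left(-12\right) \left(-13\right) + 2882 = 156 + 2882 = 3038$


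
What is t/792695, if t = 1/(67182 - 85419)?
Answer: -1/14456378715 ≈ -6.9174e-11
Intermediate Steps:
t = -1/18237 (t = 1/(-18237) = -1/18237 ≈ -5.4834e-5)
t/792695 = -1/18237/792695 = -1/18237*1/792695 = -1/14456378715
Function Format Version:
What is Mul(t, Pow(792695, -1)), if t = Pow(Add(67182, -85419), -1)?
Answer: Rational(-1, 14456378715) ≈ -6.9174e-11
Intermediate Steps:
t = Rational(-1, 18237) (t = Pow(-18237, -1) = Rational(-1, 18237) ≈ -5.4834e-5)
Mul(t, Pow(792695, -1)) = Mul(Rational(-1, 18237), Pow(792695, -1)) = Mul(Rational(-1, 18237), Rational(1, 792695)) = Rational(-1, 14456378715)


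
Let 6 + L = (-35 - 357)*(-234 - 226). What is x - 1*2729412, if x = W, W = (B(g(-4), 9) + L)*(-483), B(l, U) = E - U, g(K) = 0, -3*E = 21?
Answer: -89813346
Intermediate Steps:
E = -7 (E = -⅓*21 = -7)
B(l, U) = -7 - U
L = 180314 (L = -6 + (-35 - 357)*(-234 - 226) = -6 - 392*(-460) = -6 + 180320 = 180314)
W = -87083934 (W = ((-7 - 1*9) + 180314)*(-483) = ((-7 - 9) + 180314)*(-483) = (-16 + 180314)*(-483) = 180298*(-483) = -87083934)
x = -87083934
x - 1*2729412 = -87083934 - 1*2729412 = -87083934 - 2729412 = -89813346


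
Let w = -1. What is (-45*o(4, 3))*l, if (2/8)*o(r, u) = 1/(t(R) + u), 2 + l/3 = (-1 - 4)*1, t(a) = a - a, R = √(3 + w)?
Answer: 1260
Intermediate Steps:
R = √2 (R = √(3 - 1) = √2 ≈ 1.4142)
t(a) = 0
l = -21 (l = -6 + 3*((-1 - 4)*1) = -6 + 3*(-5*1) = -6 + 3*(-5) = -6 - 15 = -21)
o(r, u) = 4/u (o(r, u) = 4/(0 + u) = 4/u)
(-45*o(4, 3))*l = -180/3*(-21) = -45*4/3*(-21) = -60*(-21) = 1260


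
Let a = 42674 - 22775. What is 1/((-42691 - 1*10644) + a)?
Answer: -1/33436 ≈ -2.9908e-5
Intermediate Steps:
a = 19899
1/((-42691 - 1*10644) + a) = 1/((-42691 - 1*10644) + 19899) = 1/((-42691 - 10644) + 19899) = 1/(-53335 + 19899) = 1/(-33436) = -1/33436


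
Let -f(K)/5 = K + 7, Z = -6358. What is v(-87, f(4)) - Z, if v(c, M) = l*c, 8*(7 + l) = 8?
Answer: 6880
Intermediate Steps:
l = -6 (l = -7 + (⅛)*8 = -7 + 1 = -6)
f(K) = -35 - 5*K (f(K) = -5*(K + 7) = -5*(7 + K) = -35 - 5*K)
v(c, M) = -6*c
v(-87, f(4)) - Z = -6*(-87) - 1*(-6358) = 522 + 6358 = 6880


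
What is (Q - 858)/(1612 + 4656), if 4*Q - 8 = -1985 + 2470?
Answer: -2939/25072 ≈ -0.11722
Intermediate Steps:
Q = 493/4 (Q = 2 + (-1985 + 2470)/4 = 2 + (1/4)*485 = 2 + 485/4 = 493/4 ≈ 123.25)
(Q - 858)/(1612 + 4656) = (493/4 - 858)/(1612 + 4656) = -2939/4/6268 = -2939/4*1/6268 = -2939/25072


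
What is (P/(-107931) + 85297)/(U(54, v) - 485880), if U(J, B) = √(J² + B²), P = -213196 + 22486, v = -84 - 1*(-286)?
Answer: -37276637547633/212335651996859 - 3068793739*√10930/4246713039937180 ≈ -0.17563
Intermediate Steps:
v = 202 (v = -84 + 286 = 202)
P = -190710
U(J, B) = √(B² + J²)
(P/(-107931) + 85297)/(U(54, v) - 485880) = (-190710/(-107931) + 85297)/(√(202² + 54²) - 485880) = (-190710*(-1/107931) + 85297)/(√(40804 + 2916) - 485880) = (63570/35977 + 85297)/(√43720 - 485880) = 3068793739/(35977*(2*√10930 - 485880)) = 3068793739/(35977*(-485880 + 2*√10930))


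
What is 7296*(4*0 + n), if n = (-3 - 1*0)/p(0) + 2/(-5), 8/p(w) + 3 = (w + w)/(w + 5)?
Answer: 26448/5 ≈ 5289.6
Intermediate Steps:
p(w) = 8/(-3 + 2*w/(5 + w)) (p(w) = 8/(-3 + (w + w)/(w + 5)) = 8/(-3 + (2*w)/(5 + w)) = 8/(-3 + 2*w/(5 + w)))
n = 29/40 (n = (-3 - 1*0)/((8*(-5 - 1*0)/(15 + 0))) + 2/(-5) = (-3 + 0)/((8*(-5 + 0)/15)) + 2*(-⅕) = -3/(8*(1/15)*(-5)) - ⅖ = -3/(-8/3) - ⅖ = -3*(-3/8) - ⅖ = 9/8 - ⅖ = 29/40 ≈ 0.72500)
7296*(4*0 + n) = 7296*(4*0 + 29/40) = 7296*(0 + 29/40) = 7296*(29/40) = 26448/5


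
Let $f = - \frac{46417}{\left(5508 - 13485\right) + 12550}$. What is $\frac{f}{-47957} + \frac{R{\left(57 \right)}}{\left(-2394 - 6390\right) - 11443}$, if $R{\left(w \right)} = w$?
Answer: $- \frac{1651663274}{633704284421} \approx -0.0026064$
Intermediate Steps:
$f = - \frac{46417}{4573}$ ($f = - \frac{46417}{-7977 + 12550} = - \frac{46417}{4573} \approx -10.15$)
$\frac{f}{-47957} + \frac{R{\left(57 \right)}}{\left(-2394 - 6390\right) - 11443} = - \frac{46417}{4573 \left(-47957\right)} + \frac{57}{\left(-2394 - 6390\right) - 11443} = \left(- \frac{46417}{4573}\right) \left(- \frac{1}{47957}\right) + \frac{57}{-8784 - 11443} = \frac{6631}{31329623} + \frac{57}{-20227} = \frac{6631}{31329623} + 57 \left(- \frac{1}{20227}\right) = \frac{6631}{31329623} - \frac{57}{20227} = - \frac{1651663274}{633704284421}$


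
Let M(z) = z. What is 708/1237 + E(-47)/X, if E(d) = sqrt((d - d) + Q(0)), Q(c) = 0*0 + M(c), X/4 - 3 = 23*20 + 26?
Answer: 708/1237 ≈ 0.57235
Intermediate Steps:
X = 1956 (X = 12 + 4*(23*20 + 26) = 12 + 4*(460 + 26) = 12 + 4*486 = 12 + 1944 = 1956)
Q(c) = c (Q(c) = 0*0 + c = 0 + c = c)
E(d) = 0 (E(d) = sqrt((d - d) + 0) = sqrt(0 + 0) = sqrt(0) = 0)
708/1237 + E(-47)/X = 708/1237 + 0/1956 = 708*(1/1237) + 0*(1/1956) = 708/1237 + 0 = 708/1237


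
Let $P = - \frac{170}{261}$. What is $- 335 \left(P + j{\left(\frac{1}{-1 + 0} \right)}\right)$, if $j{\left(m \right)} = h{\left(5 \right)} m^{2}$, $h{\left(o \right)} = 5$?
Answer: $- \frac{380225}{261} \approx -1456.8$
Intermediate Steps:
$j{\left(m \right)} = 5 m^{2}$
$P = - \frac{170}{261}$ ($P = \left(-170\right) \frac{1}{261} = - \frac{170}{261} \approx -0.65134$)
$- 335 \left(P + j{\left(\frac{1}{-1 + 0} \right)}\right) = - 335 \left(- \frac{170}{261} + 5 \left(\frac{1}{-1 + 0}\right)^{2}\right) = - 335 \left(- \frac{170}{261} + 5 \left(\frac{1}{-1}\right)^{2}\right) = - 335 \left(- \frac{170}{261} + 5 \left(-1\right)^{2}\right) = - 335 \left(- \frac{170}{261} + 5 \cdot 1\right) = - 335 \left(- \frac{170}{261} + 5\right) = \left(-335\right) \frac{1135}{261} = - \frac{380225}{261}$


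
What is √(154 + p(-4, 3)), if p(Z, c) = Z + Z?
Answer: √146 ≈ 12.083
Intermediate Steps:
p(Z, c) = 2*Z
√(154 + p(-4, 3)) = √(154 + 2*(-4)) = √(154 - 8) = √146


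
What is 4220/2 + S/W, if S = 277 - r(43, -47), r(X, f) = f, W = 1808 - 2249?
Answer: 103354/49 ≈ 2109.3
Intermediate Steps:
W = -441
S = 324 (S = 277 - 1*(-47) = 277 + 47 = 324)
4220/2 + S/W = 4220/2 + 324/(-441) = 4220*(½) + 324*(-1/441) = 2110 - 36/49 = 103354/49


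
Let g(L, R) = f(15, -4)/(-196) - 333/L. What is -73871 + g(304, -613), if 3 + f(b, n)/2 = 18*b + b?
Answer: -1100441597/14896 ≈ -73875.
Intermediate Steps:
f(b, n) = -6 + 38*b (f(b, n) = -6 + 2*(18*b + b) = -6 + 2*(19*b) = -6 + 38*b)
g(L, R) = -141/49 - 333/L (g(L, R) = (-6 + 38*15)/(-196) - 333/L = (-6 + 570)*(-1/196) - 333/L = 564*(-1/196) - 333/L = -141/49 - 333/L)
-73871 + g(304, -613) = -73871 + (-141/49 - 333/304) = -73871 - 59181/14896 = -1100441597/14896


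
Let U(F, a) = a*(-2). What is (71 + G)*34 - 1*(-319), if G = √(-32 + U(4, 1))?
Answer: 2733 + 34*I*√34 ≈ 2733.0 + 198.25*I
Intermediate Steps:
U(F, a) = -2*a
G = I*√34 (G = √(-32 - 2*1) = √(-32 - 2) = √(-34) = I*√34 ≈ 5.8309*I)
(71 + G)*34 - 1*(-319) = (71 + I*√34)*34 - 1*(-319) = (2414 + 34*I*√34) + 319 = 2733 + 34*I*√34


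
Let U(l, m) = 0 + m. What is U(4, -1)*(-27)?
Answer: 27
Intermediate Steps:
U(l, m) = m
U(4, -1)*(-27) = -1*(-27) = 27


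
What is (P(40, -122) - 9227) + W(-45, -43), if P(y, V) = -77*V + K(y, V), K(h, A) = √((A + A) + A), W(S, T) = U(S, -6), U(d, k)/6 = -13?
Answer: 89 + I*√366 ≈ 89.0 + 19.131*I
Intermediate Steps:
U(d, k) = -78 (U(d, k) = 6*(-13) = -78)
W(S, T) = -78
K(h, A) = √3*√A (K(h, A) = √(2*A + A) = √(3*A) = √3*√A)
P(y, V) = -77*V + √3*√V
(P(40, -122) - 9227) + W(-45, -43) = ((-77*(-122) + √3*√(-122)) - 9227) - 78 = ((9394 + √3*(I*√122)) - 9227) - 78 = ((9394 + I*√366) - 9227) - 78 = (167 + I*√366) - 78 = 89 + I*√366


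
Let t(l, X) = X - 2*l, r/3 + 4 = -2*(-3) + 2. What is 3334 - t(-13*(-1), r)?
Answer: 3348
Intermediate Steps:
r = 12 (r = -12 + 3*(-2*(-3) + 2) = -12 + 3*(6 + 2) = -12 + 3*8 = -12 + 24 = 12)
3334 - t(-13*(-1), r) = 3334 - (12 - (-26)*(-1)) = 3334 - (12 - 2*13) = 3334 - (12 - 26) = 3334 - 1*(-14) = 3334 + 14 = 3348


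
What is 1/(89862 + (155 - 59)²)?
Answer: 1/99078 ≈ 1.0093e-5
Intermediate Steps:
1/(89862 + (155 - 59)²) = 1/(89862 + 96²) = 1/(89862 + 9216) = 1/99078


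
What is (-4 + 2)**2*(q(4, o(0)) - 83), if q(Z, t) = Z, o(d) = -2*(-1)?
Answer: -316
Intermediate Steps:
o(d) = 2
(-4 + 2)**2*(q(4, o(0)) - 83) = (-4 + 2)**2*(4 - 83) = (-2)**2*(-79) = 4*(-79) = -316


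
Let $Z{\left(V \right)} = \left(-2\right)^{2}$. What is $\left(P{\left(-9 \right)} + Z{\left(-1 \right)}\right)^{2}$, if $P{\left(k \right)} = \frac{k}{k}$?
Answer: $25$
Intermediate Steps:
$P{\left(k \right)} = 1$
$Z{\left(V \right)} = 4$
$\left(P{\left(-9 \right)} + Z{\left(-1 \right)}\right)^{2} = \left(1 + 4\right)^{2} = 5^{2} = 25$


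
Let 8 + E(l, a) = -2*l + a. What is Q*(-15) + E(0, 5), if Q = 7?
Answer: -108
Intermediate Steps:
E(l, a) = -8 + a - 2*l (E(l, a) = -8 + (-2*l + a) = -8 + (a - 2*l) = -8 + a - 2*l)
Q*(-15) + E(0, 5) = 7*(-15) + (-8 + 5 - 2*0) = -105 + (-8 + 5 + 0) = -105 - 3 = -108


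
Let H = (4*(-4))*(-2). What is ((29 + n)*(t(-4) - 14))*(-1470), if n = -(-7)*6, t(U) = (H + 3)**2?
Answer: -126392070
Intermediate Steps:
H = 32 (H = -16*(-2) = 32)
t(U) = 1225 (t(U) = (32 + 3)**2 = 35**2 = 1225)
n = 42 (n = -1*(-42) = 42)
((29 + n)*(t(-4) - 14))*(-1470) = ((29 + 42)*(1225 - 14))*(-1470) = (71*1211)*(-1470) = 85981*(-1470) = -126392070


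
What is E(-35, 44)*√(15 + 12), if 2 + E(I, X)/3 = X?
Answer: 378*√3 ≈ 654.71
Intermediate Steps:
E(I, X) = -6 + 3*X
E(-35, 44)*√(15 + 12) = (-6 + 3*44)*√(15 + 12) = (-6 + 132)*√27 = 126*(3*√3) = 378*√3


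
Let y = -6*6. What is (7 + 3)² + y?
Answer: 64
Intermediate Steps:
y = -36
(7 + 3)² + y = (7 + 3)² - 36 = 10² - 36 = 100 - 36 = 64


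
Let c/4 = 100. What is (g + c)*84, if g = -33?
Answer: 30828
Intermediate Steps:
c = 400 (c = 4*100 = 400)
(g + c)*84 = (-33 + 400)*84 = 367*84 = 30828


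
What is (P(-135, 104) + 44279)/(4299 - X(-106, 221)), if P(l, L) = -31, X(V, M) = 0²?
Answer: 44248/4299 ≈ 10.293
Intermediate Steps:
X(V, M) = 0
(P(-135, 104) + 44279)/(4299 - X(-106, 221)) = (-31 + 44279)/(4299 - 1*0) = 44248/(4299 + 0) = 44248/4299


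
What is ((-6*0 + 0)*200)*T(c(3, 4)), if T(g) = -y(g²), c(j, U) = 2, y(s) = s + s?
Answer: 0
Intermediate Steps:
y(s) = 2*s
T(g) = -2*g²
((-6*0 + 0)*200)*T(c(3, 4)) = ((-6*0 + 0)*200)*(-2*2²) = ((0 + 0)*200)*(-2*4) = (0*200)*(-8) = 0*(-8) = 0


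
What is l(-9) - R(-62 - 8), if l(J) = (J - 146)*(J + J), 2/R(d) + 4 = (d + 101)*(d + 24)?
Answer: 1994851/715 ≈ 2790.0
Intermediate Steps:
R(d) = 2/(-4 + (24 + d)*(101 + d)) (R(d) = 2/(-4 + (d + 101)*(d + 24)) = 2/(-4 + (101 + d)*(24 + d)) = 2/(-4 + (24 + d)*(101 + d)))
l(J) = 2*J*(-146 + J) (l(J) = (-146 + J)*(2*J) = 2*J*(-146 + J))
l(-9) - R(-62 - 8) = 2*(-9)*(-146 - 9) - 2/(2420 + (-62 - 8)² + 125*(-62 - 8)) = 2*(-9)*(-155) - 2/(2420 + (-70)² + 125*(-70)) = 2790 - 2/(2420 + 4900 - 8750) = 2790 - 2/(-1430) = 2790 - 2*(-1)/1430 = 2790 - 1*(-1/715) = 2790 + 1/715 = 1994851/715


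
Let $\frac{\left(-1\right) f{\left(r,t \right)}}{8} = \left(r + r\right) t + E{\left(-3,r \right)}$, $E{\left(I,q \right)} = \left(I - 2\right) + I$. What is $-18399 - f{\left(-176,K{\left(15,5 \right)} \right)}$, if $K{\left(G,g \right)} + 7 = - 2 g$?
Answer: $29409$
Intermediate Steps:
$K{\left(G,g \right)} = -7 - 2 g$
$E{\left(I,q \right)} = -2 + 2 I$ ($E{\left(I,q \right)} = \left(-2 + I\right) + I = -2 + 2 I$)
$f{\left(r,t \right)} = 64 - 16 r t$ ($f{\left(r,t \right)} = - 8 \left(\left(r + r\right) t + \left(-2 + 2 \left(-3\right)\right)\right) = - 8 \left(2 r t - 8\right) = - 8 \left(-8 + 2 r t\right) = 64 - 16 r t$)
$-18399 - f{\left(-176,K{\left(15,5 \right)} \right)} = -18399 - \left(64 - - 2816 \left(-7 - 10\right)\right) = -18399 - \left(64 - \left(-2816\right) \left(-17\right)\right) = -18399 - \left(64 - 47872\right) = -18399 - -47808 = -18399 + 47808 = 29409$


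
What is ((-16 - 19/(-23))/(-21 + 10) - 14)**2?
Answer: 10195249/64009 ≈ 159.28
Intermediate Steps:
((-16 - 19/(-23))/(-21 + 10) - 14)**2 = ((-16 - 19*(-1/23))/(-11) - 14)**2 = ((-16 + 19/23)*(-1/11) - 14)**2 = (-349/23*(-1/11) - 14)**2 = (349/253 - 14)**2 = (-3193/253)**2 = 10195249/64009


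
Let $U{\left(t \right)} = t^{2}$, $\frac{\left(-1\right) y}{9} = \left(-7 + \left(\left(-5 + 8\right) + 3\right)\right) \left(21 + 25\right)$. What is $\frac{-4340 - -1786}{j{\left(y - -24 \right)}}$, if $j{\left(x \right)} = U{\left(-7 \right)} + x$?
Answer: $- \frac{2554}{487} \approx -5.2444$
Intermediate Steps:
$y = 414$ ($y = - 9 \left(-7 + \left(\left(-5 + 8\right) + 3\right)\right) \left(21 + 25\right) = - 9 \left(-7 + \left(3 + 3\right)\right) 46 = - 9 \left(-7 + 6\right) 46 = - 9 \left(\left(-1\right) 46\right) = \left(-9\right) \left(-46\right) = 414$)
$j{\left(x \right)} = 49 + x$ ($j{\left(x \right)} = \left(-7\right)^{2} + x = 49 + x$)
$\frac{-4340 - -1786}{j{\left(y - -24 \right)}} = \frac{-4340 - -1786}{49 + \left(414 - -24\right)} = \frac{-4340 + 1786}{49 + \left(414 + 24\right)} = - \frac{2554}{49 + 438} = - \frac{2554}{487}$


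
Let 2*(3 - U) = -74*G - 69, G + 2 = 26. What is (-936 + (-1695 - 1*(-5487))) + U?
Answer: 7563/2 ≈ 3781.5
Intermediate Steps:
G = 24 (G = -2 + 26 = 24)
U = 1851/2 (U = 3 - (-74*24 - 69)/2 = 3 - (-1776 - 69)/2 = 3 - ½*(-1845) = 3 + 1845/2 = 1851/2 ≈ 925.50)
(-936 + (-1695 - 1*(-5487))) + U = (-936 + (-1695 - 1*(-5487))) + 1851/2 = (-936 + (-1695 + 5487)) + 1851/2 = (-936 + 3792) + 1851/2 = 2856 + 1851/2 = 7563/2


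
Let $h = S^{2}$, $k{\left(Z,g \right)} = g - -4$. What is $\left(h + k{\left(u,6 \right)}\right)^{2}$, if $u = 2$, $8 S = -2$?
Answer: $\frac{25921}{256} \approx 101.25$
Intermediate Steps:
$S = - \frac{1}{4}$ ($S = \frac{1}{8} \left(-2\right) = - \frac{1}{4} \approx -0.25$)
$k{\left(Z,g \right)} = 4 + g$ ($k{\left(Z,g \right)} = g + 4 = 4 + g$)
$h = \frac{1}{16}$ ($h = \left(- \frac{1}{4}\right)^{2} = \frac{1}{16} \approx 0.0625$)
$\left(h + k{\left(u,6 \right)}\right)^{2} = \left(\frac{1}{16} + \left(4 + 6\right)\right)^{2} = \left(\frac{1}{16} + 10\right)^{2} = \left(\frac{161}{16}\right)^{2} = \frac{25921}{256}$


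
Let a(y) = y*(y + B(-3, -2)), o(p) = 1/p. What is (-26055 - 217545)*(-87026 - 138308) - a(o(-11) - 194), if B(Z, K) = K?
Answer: 6641850245205/121 ≈ 5.4891e+10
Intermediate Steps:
a(y) = y*(-2 + y) (a(y) = y*(y - 2) = y*(-2 + y))
(-26055 - 217545)*(-87026 - 138308) - a(o(-11) - 194) = (-26055 - 217545)*(-87026 - 138308) - (1/(-11) - 194)*(-2 + (1/(-11) - 194)) = -243600*(-225334) - (-1/11 - 194)*(-2 + (-1/11 - 194)) = 54891362400 - (-2135)*(-2 - 2135/11)/11 = 54891362400 - (-2135)*(-2157)/(11*11) = 54891362400 - 1*4605195/121 = 54891362400 - 4605195/121 = 6641850245205/121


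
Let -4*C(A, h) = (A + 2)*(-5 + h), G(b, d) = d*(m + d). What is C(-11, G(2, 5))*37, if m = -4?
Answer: 0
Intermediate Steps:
G(b, d) = d*(-4 + d)
C(A, h) = -(-5 + h)*(2 + A)/4 (C(A, h) = -(A + 2)*(-5 + h)/4 = -(2 + A)*(-5 + h)/4 = -(-5 + h)*(2 + A)/4)
C(-11, G(2, 5))*37 = (5/2 - 5*(-4 + 5)/2 + (5/4)*(-11) - ¼*(-11)*5*(-4 + 5))*37 = (5/2 - 5/2 - 55/4 - ¼*(-11)*5*1)*37 = (5/2 - ½*5 - 55/4 - ¼*(-11)*5)*37 = (5/2 - 5/2 - 55/4 + 55/4)*37 = 0*37 = 0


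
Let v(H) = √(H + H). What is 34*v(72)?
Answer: 408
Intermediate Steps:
v(H) = √2*√H (v(H) = √(2*H) = √2*√H)
34*v(72) = 34*(√2*√72) = 34*(√2*(6*√2)) = 34*12 = 408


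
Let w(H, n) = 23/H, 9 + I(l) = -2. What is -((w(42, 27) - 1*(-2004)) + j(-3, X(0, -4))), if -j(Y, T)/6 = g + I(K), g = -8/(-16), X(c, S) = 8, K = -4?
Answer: -86837/42 ≈ -2067.5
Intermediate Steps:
I(l) = -11 (I(l) = -9 - 2 = -11)
g = 1/2 (g = -8*(-1/16) = 1/2 ≈ 0.50000)
j(Y, T) = 63 (j(Y, T) = -6*(1/2 - 11) = -6*(-21/2) = 63)
-((w(42, 27) - 1*(-2004)) + j(-3, X(0, -4))) = -((23/42 - 1*(-2004)) + 63) = -((23*(1/42) + 2004) + 63) = -((23/42 + 2004) + 63) = -(84191/42 + 63) = -1*86837/42 = -86837/42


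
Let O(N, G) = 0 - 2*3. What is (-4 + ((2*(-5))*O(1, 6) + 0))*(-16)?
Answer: -896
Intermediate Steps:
O(N, G) = -6 (O(N, G) = 0 - 6 = -6)
(-4 + ((2*(-5))*O(1, 6) + 0))*(-16) = (-4 + ((2*(-5))*(-6) + 0))*(-16) = (-4 + (-10*(-6) + 0))*(-16) = (-4 + (60 + 0))*(-16) = (-4 + 60)*(-16) = 56*(-16) = -896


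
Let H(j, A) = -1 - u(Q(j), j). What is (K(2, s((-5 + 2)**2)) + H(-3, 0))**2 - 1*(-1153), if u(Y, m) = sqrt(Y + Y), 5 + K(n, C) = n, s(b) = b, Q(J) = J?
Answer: 1163 + 8*I*sqrt(6) ≈ 1163.0 + 19.596*I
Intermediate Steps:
K(n, C) = -5 + n
u(Y, m) = sqrt(2)*sqrt(Y) (u(Y, m) = sqrt(2*Y) = sqrt(2)*sqrt(Y))
H(j, A) = -1 - sqrt(2)*sqrt(j)
(K(2, s((-5 + 2)**2)) + H(-3, 0))**2 - 1*(-1153) = ((-5 + 2) + (-1 - sqrt(2)*sqrt(-3)))**2 - 1*(-1153) = (-3 + (-1 - sqrt(2)*I*sqrt(3)))**2 + 1153 = (-3 + (-1 - I*sqrt(6)))**2 + 1153 = (-4 - I*sqrt(6))**2 + 1153 = 1153 + (-4 - I*sqrt(6))**2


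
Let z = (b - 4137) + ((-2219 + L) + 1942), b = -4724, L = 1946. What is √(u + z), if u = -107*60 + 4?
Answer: 18*I*√42 ≈ 116.65*I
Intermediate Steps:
u = -6416 (u = -6420 + 4 = -6416)
z = -7192 (z = (-4724 - 4137) + ((-2219 + 1946) + 1942) = -8861 + (-273 + 1942) = -8861 + 1669 = -7192)
√(u + z) = √(-6416 - 7192) = √(-13608) = 18*I*√42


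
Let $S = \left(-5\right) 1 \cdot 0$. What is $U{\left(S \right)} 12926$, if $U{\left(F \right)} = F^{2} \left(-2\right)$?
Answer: $0$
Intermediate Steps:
$S = 0$ ($S = \left(-5\right) 0 = 0$)
$U{\left(F \right)} = - 2 F^{2}$
$U{\left(S \right)} 12926 = - 2 \cdot 0^{2} \cdot 12926 = \left(-2\right) 0 \cdot 12926 = 0 \cdot 12926 = 0$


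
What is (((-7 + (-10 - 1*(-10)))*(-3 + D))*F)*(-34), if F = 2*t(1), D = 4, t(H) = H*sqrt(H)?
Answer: 476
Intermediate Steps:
t(H) = H**(3/2)
F = 2 (F = 2*1**(3/2) = 2*1 = 2)
(((-7 + (-10 - 1*(-10)))*(-3 + D))*F)*(-34) = (((-7 + (-10 - 1*(-10)))*(-3 + 4))*2)*(-34) = (((-7 + (-10 + 10))*1)*2)*(-34) = (((-7 + 0)*1)*2)*(-34) = (-7*1*2)*(-34) = -7*2*(-34) = -14*(-34) = 476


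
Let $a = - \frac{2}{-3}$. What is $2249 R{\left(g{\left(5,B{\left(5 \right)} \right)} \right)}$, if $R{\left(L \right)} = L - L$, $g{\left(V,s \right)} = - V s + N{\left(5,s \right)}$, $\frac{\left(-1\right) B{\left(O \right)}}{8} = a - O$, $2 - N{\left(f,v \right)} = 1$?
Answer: $0$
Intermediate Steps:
$a = \frac{2}{3}$ ($a = \left(-2\right) \left(- \frac{1}{3}\right) = \frac{2}{3} \approx 0.66667$)
$N{\left(f,v \right)} = 1$ ($N{\left(f,v \right)} = 2 - 1 = 1$)
$B{\left(O \right)} = - \frac{16}{3} + 8 O$ ($B{\left(O \right)} = - 8 \left(\frac{2}{3} - O\right) = - \frac{16}{3} + 8 O$)
$g{\left(V,s \right)} = 1 - V s$ ($g{\left(V,s \right)} = - V s + 1 = 1 - V s$)
$R{\left(L \right)} = 0$
$2249 R{\left(g{\left(5,B{\left(5 \right)} \right)} \right)} = 2249 \cdot 0 = 0$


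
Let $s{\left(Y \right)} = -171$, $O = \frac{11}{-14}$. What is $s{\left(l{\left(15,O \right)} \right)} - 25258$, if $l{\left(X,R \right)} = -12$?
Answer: $-25429$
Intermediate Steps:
$O = - \frac{11}{14}$ ($O = 11 \left(- \frac{1}{14}\right) = - \frac{11}{14} \approx -0.78571$)
$s{\left(l{\left(15,O \right)} \right)} - 25258 = -171 - 25258 = -25429$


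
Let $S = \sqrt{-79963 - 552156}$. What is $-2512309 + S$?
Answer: $-2512309 + i \sqrt{632119} \approx -2.5123 \cdot 10^{6} + 795.06 i$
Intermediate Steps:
$S = i \sqrt{632119}$ ($S = \sqrt{-632119} = i \sqrt{632119} \approx 795.06 i$)
$-2512309 + S = -2512309 + i \sqrt{632119}$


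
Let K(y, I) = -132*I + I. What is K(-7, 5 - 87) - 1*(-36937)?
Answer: 47679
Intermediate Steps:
K(y, I) = -131*I
K(-7, 5 - 87) - 1*(-36937) = -131*(5 - 87) - 1*(-36937) = -131*(-82) + 36937 = 10742 + 36937 = 47679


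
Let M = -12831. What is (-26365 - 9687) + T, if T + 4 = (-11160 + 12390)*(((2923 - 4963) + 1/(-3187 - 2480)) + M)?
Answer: -34620432564/1889 ≈ -1.8327e+7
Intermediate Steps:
T = -34552330336/1889 (T = -4 + (-11160 + 12390)*(((2923 - 4963) + 1/(-3187 - 2480)) - 12831) = -4 + 1230*((-2040 + 1/(-5667)) - 12831) = -4 + 1230*((-2040 - 1/5667) - 12831) = -4 + 1230*(-11560681/5667 - 12831) = -4 + 1230*(-84273958/5667) = -4 - 34552322780/1889 = -34552330336/1889 ≈ -1.8291e+7)
(-26365 - 9687) + T = (-26365 - 9687) - 34552330336/1889 = -36052 - 34552330336/1889 = -34620432564/1889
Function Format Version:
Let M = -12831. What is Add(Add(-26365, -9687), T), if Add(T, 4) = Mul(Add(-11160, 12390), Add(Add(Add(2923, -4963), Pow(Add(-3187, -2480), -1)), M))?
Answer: Rational(-34620432564, 1889) ≈ -1.8327e+7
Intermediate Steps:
T = Rational(-34552330336, 1889) (T = Add(-4, Mul(Add(-11160, 12390), Add(Add(Add(2923, -4963), Pow(Add(-3187, -2480), -1)), -12831))) = Add(-4, Mul(1230, Add(Add(-2040, Pow(-5667, -1)), -12831))) = Add(-4, Mul(1230, Add(Add(-2040, Rational(-1, 5667)), -12831))) = Add(-4, Mul(1230, Add(Rational(-11560681, 5667), -12831))) = Add(-4, Mul(1230, Rational(-84273958, 5667))) = Add(-4, Rational(-34552322780, 1889)) = Rational(-34552330336, 1889) ≈ -1.8291e+7)
Add(Add(-26365, -9687), T) = Add(Add(-26365, -9687), Rational(-34552330336, 1889)) = Add(-36052, Rational(-34552330336, 1889)) = Rational(-34620432564, 1889)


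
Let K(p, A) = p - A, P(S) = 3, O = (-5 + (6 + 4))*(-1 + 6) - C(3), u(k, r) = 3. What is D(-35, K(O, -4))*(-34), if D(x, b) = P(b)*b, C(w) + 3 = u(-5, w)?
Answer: -2958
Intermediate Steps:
C(w) = 0 (C(w) = -3 + 3 = 0)
O = 25 (O = (-5 + (6 + 4))*(-1 + 6) - 1*0 = (-5 + 10)*5 + 0 = 5*5 + 0 = 25 + 0 = 25)
D(x, b) = 3*b
D(-35, K(O, -4))*(-34) = (3*(25 - 1*(-4)))*(-34) = (3*(25 + 4))*(-34) = (3*29)*(-34) = 87*(-34) = -2958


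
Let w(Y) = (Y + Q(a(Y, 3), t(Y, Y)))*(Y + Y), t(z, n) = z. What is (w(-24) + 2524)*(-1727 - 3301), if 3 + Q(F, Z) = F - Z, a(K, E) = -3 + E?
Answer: -13414704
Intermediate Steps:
Q(F, Z) = -3 + F - Z (Q(F, Z) = -3 + (F - Z) = -3 + F - Z)
w(Y) = -6*Y (w(Y) = (Y + (-3 + (-3 + 3) - Y))*(Y + Y) = (Y + (-3 + 0 - Y))*(2*Y) = (Y + (-3 - Y))*(2*Y) = -6*Y)
(w(-24) + 2524)*(-1727 - 3301) = (-6*(-24) + 2524)*(-1727 - 3301) = (144 + 2524)*(-5028) = 2668*(-5028) = -13414704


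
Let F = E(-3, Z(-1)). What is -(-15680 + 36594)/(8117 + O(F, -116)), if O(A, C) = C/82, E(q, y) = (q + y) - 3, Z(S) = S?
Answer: -857474/332739 ≈ -2.5770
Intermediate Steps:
E(q, y) = -3 + q + y
F = -7 (F = -3 - 3 - 1 = -7)
O(A, C) = C/82 (O(A, C) = C*(1/82) = C/82)
-(-15680 + 36594)/(8117 + O(F, -116)) = -(-15680 + 36594)/(8117 + (1/82)*(-116)) = -20914/(8117 - 58/41) = -20914/332739/41 = -20914*41/332739 = -1*857474/332739 = -857474/332739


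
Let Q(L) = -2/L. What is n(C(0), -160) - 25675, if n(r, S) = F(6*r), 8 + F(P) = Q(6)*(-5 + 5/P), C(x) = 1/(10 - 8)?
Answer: -231137/9 ≈ -25682.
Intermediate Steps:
C(x) = ½ (C(x) = 1/2 = ½)
F(P) = -19/3 - 5/(3*P) (F(P) = -8 + (-2/6)*(-5 + 5/P) = -8 + (-2*⅙)*(-5 + 5/P) = -8 - (-5 + 5/P)/3 = -8 + (5/3 - 5/(3*P)) = -19/3 - 5/(3*P))
n(r, S) = (-5 - 114*r)/(18*r) (n(r, S) = (-5 - 114*r)/(3*((6*r))) = (1/(6*r))*(-5 - 114*r)/3 = (-5 - 114*r)/(18*r))
n(C(0), -160) - 25675 = (-5 - 114*½)/(18*(½)) - 25675 = (1/18)*2*(-5 - 57) - 25675 = (1/18)*2*(-62) - 25675 = -62/9 - 25675 = -231137/9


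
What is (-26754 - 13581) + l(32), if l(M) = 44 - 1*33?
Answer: -40324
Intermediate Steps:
l(M) = 11 (l(M) = 44 - 33 = 11)
(-26754 - 13581) + l(32) = (-26754 - 13581) + 11 = -40335 + 11 = -40324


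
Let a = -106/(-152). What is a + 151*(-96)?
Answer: -1101643/76 ≈ -14495.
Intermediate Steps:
a = 53/76 (a = -106*(-1/152) = 53/76 ≈ 0.69737)
a + 151*(-96) = 53/76 + 151*(-96) = 53/76 - 14496 = -1101643/76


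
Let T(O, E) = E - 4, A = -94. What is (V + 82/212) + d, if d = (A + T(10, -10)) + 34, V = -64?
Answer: -14587/106 ≈ -137.61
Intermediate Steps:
T(O, E) = -4 + E
d = -74 (d = (-94 + (-4 - 10)) + 34 = (-94 - 14) + 34 = -108 + 34 = -74)
(V + 82/212) + d = (-64 + 82/212) - 74 = (-64 + 82*(1/212)) - 74 = (-64 + 41/106) - 74 = -6743/106 - 74 = -14587/106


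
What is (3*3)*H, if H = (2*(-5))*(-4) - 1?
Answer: 351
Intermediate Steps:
H = 39 (H = -10*(-4) - 1 = 40 - 1 = 39)
(3*3)*H = (3*3)*39 = 9*39 = 351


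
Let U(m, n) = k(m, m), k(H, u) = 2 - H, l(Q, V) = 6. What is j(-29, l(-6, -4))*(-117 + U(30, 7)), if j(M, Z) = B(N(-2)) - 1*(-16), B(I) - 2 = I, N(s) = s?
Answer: -2320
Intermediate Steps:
B(I) = 2 + I
j(M, Z) = 16 (j(M, Z) = (2 - 2) - 1*(-16) = 0 + 16 = 16)
U(m, n) = 2 - m
j(-29, l(-6, -4))*(-117 + U(30, 7)) = 16*(-117 + (2 - 1*30)) = 16*(-117 + (2 - 30)) = 16*(-117 - 28) = 16*(-145) = -2320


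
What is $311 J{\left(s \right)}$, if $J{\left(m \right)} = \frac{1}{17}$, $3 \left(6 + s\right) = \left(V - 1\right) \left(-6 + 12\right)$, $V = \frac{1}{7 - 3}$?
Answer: $\frac{311}{17} \approx 18.294$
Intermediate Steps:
$V = \frac{1}{4} \approx 0.25$
$s = - \frac{15}{2}$ ($s = -6 + \frac{\left(\frac{1}{4} - 1\right) \left(-6 + 12\right)}{3} = -6 + \frac{\left(- \frac{3}{4}\right) 6}{3} = -6 + \frac{1}{3} \left(- \frac{9}{2}\right) = -6 - \frac{3}{2} = - \frac{15}{2} \approx -7.5$)
$J{\left(m \right)} = \frac{1}{17}$
$311 J{\left(s \right)} = 311 \cdot \frac{1}{17} = \frac{311}{17}$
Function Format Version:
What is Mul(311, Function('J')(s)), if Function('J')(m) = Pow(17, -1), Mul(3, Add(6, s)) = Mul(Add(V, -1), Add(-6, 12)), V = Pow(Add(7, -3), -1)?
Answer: Rational(311, 17) ≈ 18.294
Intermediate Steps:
V = Rational(1, 4) (V = Pow(4, -1) = Rational(1, 4) ≈ 0.25000)
s = Rational(-15, 2) (s = Add(-6, Mul(Rational(1, 3), Mul(Add(Rational(1, 4), -1), Add(-6, 12)))) = Add(-6, Mul(Rational(1, 3), Mul(Rational(-3, 4), 6))) = Add(-6, Mul(Rational(1, 3), Rational(-9, 2))) = Add(-6, Rational(-3, 2)) = Rational(-15, 2) ≈ -7.5000)
Function('J')(m) = Rational(1, 17)
Mul(311, Function('J')(s)) = Mul(311, Rational(1, 17)) = Rational(311, 17)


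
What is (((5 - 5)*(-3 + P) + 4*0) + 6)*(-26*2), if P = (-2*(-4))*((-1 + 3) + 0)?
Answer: -312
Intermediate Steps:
P = 16 (P = 8*(2 + 0) = 8*2 = 16)
(((5 - 5)*(-3 + P) + 4*0) + 6)*(-26*2) = (((5 - 5)*(-3 + 16) + 4*0) + 6)*(-26*2) = ((0*13 + 0) + 6)*(-52) = ((0 + 0) + 6)*(-52) = (0 + 6)*(-52) = 6*(-52) = -312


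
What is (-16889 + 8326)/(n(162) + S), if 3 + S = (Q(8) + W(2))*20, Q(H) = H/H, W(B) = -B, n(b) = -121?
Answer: 8563/144 ≈ 59.465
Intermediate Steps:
Q(H) = 1
S = -23 (S = -3 + (1 - 1*2)*20 = -3 + (1 - 2)*20 = -3 - 1*20 = -3 - 20 = -23)
(-16889 + 8326)/(n(162) + S) = (-16889 + 8326)/(-121 - 23) = -8563/(-144) = -8563*(-1/144) = 8563/144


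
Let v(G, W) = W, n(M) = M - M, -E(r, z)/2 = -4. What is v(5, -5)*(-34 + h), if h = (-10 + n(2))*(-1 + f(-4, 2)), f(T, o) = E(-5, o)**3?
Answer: 25720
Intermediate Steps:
E(r, z) = 8 (E(r, z) = -2*(-4) = 8)
n(M) = 0
f(T, o) = 512 (f(T, o) = 8**3 = 512)
h = -5110 (h = (-10 + 0)*(-1 + 512) = -10*511 = -5110)
v(5, -5)*(-34 + h) = -5*(-34 - 5110) = -5*(-5144) = 25720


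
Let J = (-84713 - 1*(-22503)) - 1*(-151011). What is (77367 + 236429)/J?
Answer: 313796/88801 ≈ 3.5337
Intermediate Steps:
J = 88801 (J = (-84713 + 22503) + 151011 = -62210 + 151011 = 88801)
(77367 + 236429)/J = (77367 + 236429)/88801 = 313796*(1/88801) = 313796/88801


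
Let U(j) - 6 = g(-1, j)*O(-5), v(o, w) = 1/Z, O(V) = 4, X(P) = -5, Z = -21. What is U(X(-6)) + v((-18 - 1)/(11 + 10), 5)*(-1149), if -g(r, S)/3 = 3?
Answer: 173/7 ≈ 24.714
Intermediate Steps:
g(r, S) = -9 (g(r, S) = -3*3 = -9)
v(o, w) = -1/21 (v(o, w) = 1/(-21) = -1/21)
U(j) = -30 (U(j) = 6 - 9*4 = 6 - 36 = -30)
U(X(-6)) + v((-18 - 1)/(11 + 10), 5)*(-1149) = -30 - 1/21*(-1149) = -30 + 383/7 = 173/7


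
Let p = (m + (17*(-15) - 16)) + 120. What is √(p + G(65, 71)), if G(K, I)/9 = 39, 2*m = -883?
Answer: I*√966/2 ≈ 15.54*I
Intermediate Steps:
m = -883/2 (m = (½)*(-883) = -883/2 ≈ -441.50)
G(K, I) = 351 (G(K, I) = 9*39 = 351)
p = -1185/2 (p = (-883/2 + (17*(-15) - 16)) + 120 = (-883/2 + (-255 - 16)) + 120 = (-883/2 - 271) + 120 = -1425/2 + 120 = -1185/2 ≈ -592.50)
√(p + G(65, 71)) = √(-1185/2 + 351) = √(-483/2) = I*√966/2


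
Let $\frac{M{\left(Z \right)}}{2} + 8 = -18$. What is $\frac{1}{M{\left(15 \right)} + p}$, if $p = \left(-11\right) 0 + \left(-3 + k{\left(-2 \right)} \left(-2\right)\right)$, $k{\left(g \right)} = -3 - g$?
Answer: $- \frac{1}{53} \approx -0.018868$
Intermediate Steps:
$p = -1$ ($p = \left(-11\right) 0 - \left(3 - \left(-3 - -2\right) \left(-2\right)\right) = 0 - \left(3 - \left(-3 + 2\right) \left(-2\right)\right) = 0 - 1 = -1$)
$M{\left(Z \right)} = -52$ ($M{\left(Z \right)} = -16 + 2 \left(-18\right) = -16 - 36 = -52$)
$\frac{1}{M{\left(15 \right)} + p} = \frac{1}{-52 - 1} = \frac{1}{-53} = - \frac{1}{53}$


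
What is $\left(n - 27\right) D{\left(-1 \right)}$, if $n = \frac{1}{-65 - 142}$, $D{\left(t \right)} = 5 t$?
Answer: $\frac{27950}{207} \approx 135.02$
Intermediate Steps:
$n = - \frac{1}{207}$ ($n = \frac{1}{-207} = - \frac{1}{207} \approx -0.0048309$)
$\left(n - 27\right) D{\left(-1 \right)} = \left(- \frac{1}{207} - 27\right) 5 \left(-1\right) = \left(- \frac{5590}{207}\right) \left(-5\right) = \frac{27950}{207}$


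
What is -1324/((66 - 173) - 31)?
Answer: 662/69 ≈ 9.5942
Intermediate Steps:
-1324/((66 - 173) - 31) = -1324/(-107 - 31) = -1324/(-138) = -1324*(-1/138) = 662/69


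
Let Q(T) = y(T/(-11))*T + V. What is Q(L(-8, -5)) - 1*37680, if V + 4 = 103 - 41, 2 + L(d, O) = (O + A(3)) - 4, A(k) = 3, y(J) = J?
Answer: -413906/11 ≈ -37628.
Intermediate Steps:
L(d, O) = -3 + O (L(d, O) = -2 + ((O + 3) - 4) = -2 + ((3 + O) - 4) = -2 + (-1 + O) = -3 + O)
V = 58 (V = -4 + (103 - 41) = -4 + 62 = 58)
Q(T) = 58 - T²/11 (Q(T) = (T/(-11))*T + 58 = (T*(-1/11))*T + 58 = (-T/11)*T + 58 = -T²/11 + 58 = 58 - T²/11)
Q(L(-8, -5)) - 1*37680 = (58 - (-3 - 5)²/11) - 1*37680 = (58 - 1/11*(-8)²) - 37680 = (58 - 1/11*64) - 37680 = (58 - 64/11) - 37680 = 574/11 - 37680 = -413906/11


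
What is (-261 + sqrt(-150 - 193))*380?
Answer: -99180 + 2660*I*sqrt(7) ≈ -99180.0 + 7037.7*I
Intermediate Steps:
(-261 + sqrt(-150 - 193))*380 = (-261 + sqrt(-343))*380 = (-261 + 7*I*sqrt(7))*380 = -99180 + 2660*I*sqrt(7)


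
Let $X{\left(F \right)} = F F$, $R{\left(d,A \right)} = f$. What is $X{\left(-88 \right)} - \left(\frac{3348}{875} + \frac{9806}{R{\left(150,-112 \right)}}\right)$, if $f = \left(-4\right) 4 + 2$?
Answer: $\frac{7385527}{875} \approx 8440.6$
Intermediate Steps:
$f = -14$ ($f = -16 + 2 = -14$)
$R{\left(d,A \right)} = -14$
$X{\left(F \right)} = F^{2}$
$X{\left(-88 \right)} - \left(\frac{3348}{875} + \frac{9806}{R{\left(150,-112 \right)}}\right) = \left(-88\right)^{2} - \left(- \frac{4903}{7} + \frac{3348}{875}\right) = 7744 - \left(- \frac{4903}{7} + \frac{3348}{125 \cdot 7}\right) = 7744 + \left(- \frac{3348}{875} + \frac{4903}{7}\right) = 7744 + \frac{609527}{875} = \frac{7385527}{875}$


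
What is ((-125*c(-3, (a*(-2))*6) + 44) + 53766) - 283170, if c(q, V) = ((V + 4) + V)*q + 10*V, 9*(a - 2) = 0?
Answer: -215860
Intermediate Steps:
a = 2 (a = 2 + (1/9)*0 = 2 + 0 = 2)
c(q, V) = 10*V + q*(4 + 2*V) (c(q, V) = ((4 + V) + V)*q + 10*V = (4 + 2*V)*q + 10*V = q*(4 + 2*V) + 10*V = 10*V + q*(4 + 2*V))
((-125*c(-3, (a*(-2))*6) + 44) + 53766) - 283170 = ((-125*(4*(-3) + 10*((2*(-2))*6) + 2*((2*(-2))*6)*(-3)) + 44) + 53766) - 283170 = ((-125*(-12 + 10*(-4*6) + 2*(-4*6)*(-3)) + 44) + 53766) - 283170 = ((-125*(-12 + 10*(-24) + 2*(-24)*(-3)) + 44) + 53766) - 283170 = ((-125*(-12 - 240 + 144) + 44) + 53766) - 283170 = ((-125*(-108) + 44) + 53766) - 283170 = ((13500 + 44) + 53766) - 283170 = (13544 + 53766) - 283170 = 67310 - 283170 = -215860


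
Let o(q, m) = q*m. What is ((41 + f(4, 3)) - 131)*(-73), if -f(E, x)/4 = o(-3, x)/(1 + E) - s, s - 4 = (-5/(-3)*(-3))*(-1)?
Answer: 17082/5 ≈ 3416.4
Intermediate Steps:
o(q, m) = m*q
s = 9 (s = 4 + (-5/(-3)*(-3))*(-1) = 4 + (-5*(-⅓)*(-3))*(-1) = 4 + ((5/3)*(-3))*(-1) = 4 - 5*(-1) = 4 + 5 = 9)
f(E, x) = 36 + 12*x/(1 + E) (f(E, x) = -4*((x*(-3))/(1 + E) - 1*9) = -4*((-3*x)/(1 + E) - 9) = -4*(-3*x/(1 + E) - 9) = -4*(-9 - 3*x/(1 + E)) = 36 + 12*x/(1 + E))
((41 + f(4, 3)) - 131)*(-73) = ((41 + 12*(3 + 3 + 3*4)/(1 + 4)) - 131)*(-73) = ((41 + 12*(3 + 3 + 12)/5) - 131)*(-73) = ((41 + 12*(⅕)*18) - 131)*(-73) = ((41 + 216/5) - 131)*(-73) = (421/5 - 131)*(-73) = -234/5*(-73) = 17082/5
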